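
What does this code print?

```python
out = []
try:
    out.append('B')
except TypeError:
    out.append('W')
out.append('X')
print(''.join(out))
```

Execution trace: 'B' (try body, no exception) → 'X' (after the try/except). Output: BX

Answer: BX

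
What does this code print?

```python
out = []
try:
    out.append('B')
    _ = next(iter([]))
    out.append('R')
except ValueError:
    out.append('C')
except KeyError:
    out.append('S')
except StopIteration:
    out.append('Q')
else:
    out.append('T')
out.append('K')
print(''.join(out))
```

Execution trace: 'B' (try body) → 'Q' (except StopIteration) → 'K' (after the try/except). Output: BQK

Answer: BQK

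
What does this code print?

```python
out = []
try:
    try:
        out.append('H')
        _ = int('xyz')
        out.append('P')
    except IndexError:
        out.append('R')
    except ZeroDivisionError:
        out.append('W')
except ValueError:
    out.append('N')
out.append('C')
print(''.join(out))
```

Execution trace: 'H' (inner try body) → 'N' (outer except ValueError) → 'C' (after the try/except). Output: HNC

Answer: HNC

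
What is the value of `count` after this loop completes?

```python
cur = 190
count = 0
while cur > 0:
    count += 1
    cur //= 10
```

Count digits by repeated division by 10
`count` takes the values: 0 → 1 → 2 → 3

Answer: 3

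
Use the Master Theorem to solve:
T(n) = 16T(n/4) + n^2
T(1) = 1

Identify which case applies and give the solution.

a=16, b=4, f(n)=n^2. log_4(16) = 2. Since c=2 = 2, Case 2 applies: T(n) = Θ(n^log_b(a) · log n) = O(n^2 log n).

Answer: O(n^2 log n) - Case 2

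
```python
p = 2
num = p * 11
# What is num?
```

Trace:
`p = 2` → p = 2
`num = p * 11` → num = 22
So num = 22

Answer: 22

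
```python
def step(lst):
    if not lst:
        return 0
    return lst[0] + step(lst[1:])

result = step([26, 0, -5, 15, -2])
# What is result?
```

26 + 0 + (-5) + 15 + (-2) + 0 = 34

Answer: 34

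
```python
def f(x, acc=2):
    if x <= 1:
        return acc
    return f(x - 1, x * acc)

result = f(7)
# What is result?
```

Accumulator trace (n, acc): (7, 2) -> (6, 14) -> (5, 84) -> (4, 420) -> (3, 1680) -> (2, 5040) -> (1, 10080) -> return 10080

Answer: 10080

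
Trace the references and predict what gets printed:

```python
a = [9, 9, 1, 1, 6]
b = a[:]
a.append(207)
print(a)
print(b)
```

Key concept: slice [:] creates copy.
Step by step:
`a = [9, 9, 1, 1, 6]` → a = [9, 9, 1, 1, 6]
`b = a[:]` → b = [9, 9, 1, 1, 6]
`a.append(207)` → a = [9, 9, 1, 1, 6, 207]
`print(a)` → prints [9, 9, 1, 1, 6, 207]
`print(b)` → prints [9, 9, 1, 1, 6]

Answer:
[9, 9, 1, 1, 6, 207]
[9, 9, 1, 1, 6]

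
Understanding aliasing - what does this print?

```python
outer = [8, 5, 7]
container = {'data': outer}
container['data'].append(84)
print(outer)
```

Key concept: dict holds reference to list.
Step by step:
`outer = [8, 5, 7]` → outer = [8, 5, 7]
`container = {'data': outer}` → container = {'data': [8, 5, 7]}
`container['data'].append(84)` → outer = [8, 5, 7, 84]; container = {'data': [8, 5, 7, 84]}
`print(outer)` → prints [8, 5, 7, 84]

Answer: [8, 5, 7, 84]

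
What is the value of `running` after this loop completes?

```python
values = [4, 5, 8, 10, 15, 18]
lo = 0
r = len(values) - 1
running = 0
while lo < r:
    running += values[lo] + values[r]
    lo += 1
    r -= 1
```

Sum of pairs from ends
`running` takes the values: 0 → 22 → 42 → 60

Answer: 60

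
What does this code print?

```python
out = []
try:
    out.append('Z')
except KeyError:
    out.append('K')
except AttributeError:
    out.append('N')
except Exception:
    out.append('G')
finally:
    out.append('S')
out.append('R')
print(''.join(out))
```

Execution trace: 'Z' (try body, no exception) → 'S' (finally) → 'R' (after the try/except). Output: ZSR

Answer: ZSR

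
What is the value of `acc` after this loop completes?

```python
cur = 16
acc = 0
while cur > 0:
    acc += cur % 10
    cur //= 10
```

Sum digits of 16
`acc` takes the values: 0 → 6 → 7

Answer: 7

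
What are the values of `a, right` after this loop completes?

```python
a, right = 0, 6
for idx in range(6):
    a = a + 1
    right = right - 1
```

a goes 0→6, right goes 6→0
`a, right` takes the values: (0, 6) → (1, 6) → (1, 5) → (2, 5) → (2, 4) → (3, 4) → (3, 3) → (4, 3) → (4, 2) → (5, 2) → (5, 1) → (6, 1) → (6, 0)

Answer: 6, 0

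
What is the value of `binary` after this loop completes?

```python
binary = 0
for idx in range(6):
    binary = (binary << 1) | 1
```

Build 6 consecutive 1-bits: 0b111111
`binary` takes the values: 0 → 1 → 3 → 7 → 15 → 31 → 63

Answer: 63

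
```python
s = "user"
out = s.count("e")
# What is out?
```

Trace:
`s = "user"` → s = 'user'
`out = s.count("e")` → out = 1
So out = 1

Answer: 1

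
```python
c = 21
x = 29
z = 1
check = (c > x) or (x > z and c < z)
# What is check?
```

Trace:
`c = 21` → c = 21
`x = 29` → x = 29
`z = 1` → z = 1
`check = (c > x) or (x > z and c < z)` → check = False
So check = False

Answer: False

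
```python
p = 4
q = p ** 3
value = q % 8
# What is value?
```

Trace:
`p = 4` → p = 4
`q = p ** 3` → q = 64
`value = q % 8` → value = 0
So value = 0

Answer: 0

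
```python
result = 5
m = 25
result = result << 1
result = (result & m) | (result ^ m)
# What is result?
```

Trace:
`result = 5` → result = 5
`m = 25` → m = 25
`result = result << 1` → result = 10
`result = (result & m) | (result ^ m)` → result = 27
So result = 27

Answer: 27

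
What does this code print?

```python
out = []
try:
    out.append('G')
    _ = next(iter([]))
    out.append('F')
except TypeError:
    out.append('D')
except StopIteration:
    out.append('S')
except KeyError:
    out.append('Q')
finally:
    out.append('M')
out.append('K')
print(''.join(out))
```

Execution trace: 'G' (try body) → 'S' (except StopIteration) → 'M' (finally) → 'K' (after the try/except). Output: GSMK

Answer: GSMK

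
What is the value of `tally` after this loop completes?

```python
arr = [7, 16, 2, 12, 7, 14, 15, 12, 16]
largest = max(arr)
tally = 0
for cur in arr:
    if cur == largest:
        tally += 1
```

Count of max value 16 in [7, 16, 2, 12, 7, 14, 15, 12, 16]
`tally` takes the values: 0 → 1 → 2

Answer: 2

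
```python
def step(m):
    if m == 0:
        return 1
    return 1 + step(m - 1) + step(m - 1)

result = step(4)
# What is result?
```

step(m) = 1 + 2·step(m-1), step(0)=1. Closed form: (1+1)·2^4 - 1 = 31.

Answer: 31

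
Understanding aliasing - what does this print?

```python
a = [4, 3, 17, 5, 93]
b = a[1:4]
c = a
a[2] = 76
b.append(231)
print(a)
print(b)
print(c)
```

Key concept: slice vs alias.
Step by step:
`a = [4, 3, 17, 5, 93]` → a = [4, 3, 17, 5, 93]
`b = a[1:4]` → b = [3, 17, 5]
`c = a` → c = [4, 3, 17, 5, 93] (same object as a)
`a[2] = 76` → a = [4, 3, 76, 5, 93] (same object as c); c = [4, 3, 76, 5, 93] (same object as a)
`b.append(231)` → b = [3, 17, 5, 231]
`print(a)` → prints [4, 3, 76, 5, 93]
`print(b)` → prints [3, 17, 5, 231]
`print(c)` → prints [4, 3, 76, 5, 93]

Answer:
[4, 3, 76, 5, 93]
[3, 17, 5, 231]
[4, 3, 76, 5, 93]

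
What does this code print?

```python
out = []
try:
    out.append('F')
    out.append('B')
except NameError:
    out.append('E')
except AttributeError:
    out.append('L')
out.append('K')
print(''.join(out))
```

Execution trace: 'F' (try body) → 'B' (try body, no exception) → 'K' (after the try/except). Output: FBK

Answer: FBK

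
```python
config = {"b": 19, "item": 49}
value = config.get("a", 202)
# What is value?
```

Trace:
`config = {"b": 19, "item": 49}` → config = {'b': 19, 'item': 49}
`value = config.get("a", 202)` → value = 202
So value = 202

Answer: 202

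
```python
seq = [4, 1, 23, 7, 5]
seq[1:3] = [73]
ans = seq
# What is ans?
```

Trace:
`seq = [4, 1, 23, 7, 5]` → seq = [4, 1, 23, 7, 5]
`seq[1:3] = [73]` → seq = [4, 73, 7, 5]
`ans = seq` → ans = [4, 73, 7, 5]
So ans = [4, 73, 7, 5]

Answer: [4, 73, 7, 5]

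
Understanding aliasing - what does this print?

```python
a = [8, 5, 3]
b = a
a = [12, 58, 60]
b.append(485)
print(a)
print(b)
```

Key concept: rebinding vs mutation: a is rebound to a new list, b still points at the original.
Step by step:
`a = [8, 5, 3]` → a = [8, 5, 3]
`b = a` → b = [8, 5, 3] (same object as a)
`a = [12, 58, 60]` → a = [12, 58, 60]
`b.append(485)` → b = [8, 5, 3, 485]
`print(a)` → prints [12, 58, 60]
`print(b)` → prints [8, 5, 3, 485]

Answer:
[12, 58, 60]
[8, 5, 3, 485]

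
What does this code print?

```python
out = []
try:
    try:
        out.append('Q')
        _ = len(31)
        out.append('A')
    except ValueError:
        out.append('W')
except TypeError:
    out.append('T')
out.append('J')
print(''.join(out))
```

Execution trace: 'Q' (try body) → 'T' (outer except TypeError) → 'J' (after the try/except). Output: QTJ

Answer: QTJ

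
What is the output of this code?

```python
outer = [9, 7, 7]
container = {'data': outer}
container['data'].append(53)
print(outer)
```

Key concept: dict holds reference to list.
Step by step:
`outer = [9, 7, 7]` → outer = [9, 7, 7]
`container = {'data': outer}` → container = {'data': [9, 7, 7]}
`container['data'].append(53)` → outer = [9, 7, 7, 53]; container = {'data': [9, 7, 7, 53]}
`print(outer)` → prints [9, 7, 7, 53]

Answer: [9, 7, 7, 53]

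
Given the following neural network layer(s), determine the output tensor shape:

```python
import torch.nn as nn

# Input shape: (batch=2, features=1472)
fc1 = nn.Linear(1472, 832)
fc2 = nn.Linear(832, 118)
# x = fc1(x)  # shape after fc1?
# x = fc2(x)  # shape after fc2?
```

Input: (2, 1472) -> after fc1: (2, 832) -> Output: (2, 118)

Answer: (2, 118)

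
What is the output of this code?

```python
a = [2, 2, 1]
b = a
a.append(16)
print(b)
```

Key concept: basic list aliasing.
Step by step:
`a = [2, 2, 1]` → a = [2, 2, 1]
`b = a` → b = [2, 2, 1] (same object as a)
`a.append(16)` → a = [2, 2, 1, 16] (same object as b); b = [2, 2, 1, 16] (same object as a)
`print(b)` → prints [2, 2, 1, 16]

Answer: [2, 2, 1, 16]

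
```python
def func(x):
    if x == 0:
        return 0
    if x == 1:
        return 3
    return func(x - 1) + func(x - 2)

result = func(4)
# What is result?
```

Build up from base cases: func(0)=0, func(1)=3, func(2)=3, func(3)=6, func(4)=9

Answer: 9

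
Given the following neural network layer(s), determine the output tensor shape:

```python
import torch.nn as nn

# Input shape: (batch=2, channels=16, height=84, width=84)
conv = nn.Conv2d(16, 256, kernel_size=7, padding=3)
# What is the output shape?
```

Input: (2, 16, 84, 84) -> Output: (2, 256, 84, 84)

Answer: (2, 256, 84, 84)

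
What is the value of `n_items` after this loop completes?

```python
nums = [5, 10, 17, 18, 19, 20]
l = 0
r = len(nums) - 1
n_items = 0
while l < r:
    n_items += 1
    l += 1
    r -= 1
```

Iterations until pointers meet (list length 6)
`n_items` takes the values: 0 → 1 → 2 → 3

Answer: 3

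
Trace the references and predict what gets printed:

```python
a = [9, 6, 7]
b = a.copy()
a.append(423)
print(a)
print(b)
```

Key concept: list.copy() creates independent copy.
Step by step:
`a = [9, 6, 7]` → a = [9, 6, 7]
`b = a.copy()` → b = [9, 6, 7]
`a.append(423)` → a = [9, 6, 7, 423]
`print(a)` → prints [9, 6, 7, 423]
`print(b)` → prints [9, 6, 7]

Answer:
[9, 6, 7, 423]
[9, 6, 7]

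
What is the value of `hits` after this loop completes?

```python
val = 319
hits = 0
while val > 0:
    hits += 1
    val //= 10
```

Count digits by repeated division by 10
`hits` takes the values: 0 → 1 → 2 → 3

Answer: 3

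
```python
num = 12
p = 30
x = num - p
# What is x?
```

Trace:
`num = 12` → num = 12
`p = 30` → p = 30
`x = num - p` → x = -18
So x = -18

Answer: -18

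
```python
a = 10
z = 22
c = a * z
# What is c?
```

Trace:
`a = 10` → a = 10
`z = 22` → z = 22
`c = a * z` → c = 220
So c = 220

Answer: 220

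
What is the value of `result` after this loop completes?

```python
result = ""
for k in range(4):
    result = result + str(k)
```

Concatenate digits 0 to 3
`result` takes the values: "" → "0" → "01" → "012" → "0123"

Answer: "0123"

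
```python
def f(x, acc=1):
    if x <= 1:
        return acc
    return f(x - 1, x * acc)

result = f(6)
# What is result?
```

Accumulator trace (n, acc): (6, 1) -> (5, 6) -> (4, 30) -> (3, 120) -> (2, 360) -> (1, 720) -> return 720

Answer: 720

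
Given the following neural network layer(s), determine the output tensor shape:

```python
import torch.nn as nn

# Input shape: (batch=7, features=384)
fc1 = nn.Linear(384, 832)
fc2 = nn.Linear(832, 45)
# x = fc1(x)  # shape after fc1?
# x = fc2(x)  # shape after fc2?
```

Input: (7, 384) -> after fc1: (7, 832) -> Output: (7, 45)

Answer: (7, 45)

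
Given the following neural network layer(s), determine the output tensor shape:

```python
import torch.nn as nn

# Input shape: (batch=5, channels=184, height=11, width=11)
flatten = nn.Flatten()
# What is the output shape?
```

Input: (5, 184, 11, 11) -> Output: (5, 22264)

Answer: (5, 22264)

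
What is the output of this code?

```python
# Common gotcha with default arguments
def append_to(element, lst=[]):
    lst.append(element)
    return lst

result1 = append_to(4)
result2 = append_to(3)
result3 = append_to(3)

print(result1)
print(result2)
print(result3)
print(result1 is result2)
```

Key concept: mutable default argument gotcha.
Step by step:
`result1 = append_to(4)` → result1 = [4]
`result2 = append_to(3)` → result1 = [4, 3] (same object as result2); result2 = [4, 3] (same object as result1)
`result3 = append_to(3)` → result1 = [4, 3, 3] (same object as result2, result3); result2 = [4, 3, 3] (same object as result1, result3); result3 = [4, 3, 3] (same object as result1, result2)
`print(result1)` → prints [4, 3, 3]
`print(result2)` → prints [4, 3, 3]
`print(result3)` → prints [4, 3, 3]
`print(result1 is result2)` → prints True

Answer:
[4, 3, 3]
[4, 3, 3]
[4, 3, 3]
True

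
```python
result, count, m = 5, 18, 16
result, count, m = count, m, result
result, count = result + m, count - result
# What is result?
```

Trace:
`result, count, m = 5, 18, 16` → result = 5; count = 18; m = 16
`result, count, m = count, m, result` → result = 18; count = 16; m = 5
`result, count = result + m, count - result` → result = 23; count = -2
So result = 23

Answer: 23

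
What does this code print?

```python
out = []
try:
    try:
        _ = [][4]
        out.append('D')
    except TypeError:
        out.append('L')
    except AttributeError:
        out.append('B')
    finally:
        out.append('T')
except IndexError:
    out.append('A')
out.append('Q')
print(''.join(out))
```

Execution trace: 'T' (inner finally) → 'A' (outer except IndexError) → 'Q' (after the try/except). Output: TAQ

Answer: TAQ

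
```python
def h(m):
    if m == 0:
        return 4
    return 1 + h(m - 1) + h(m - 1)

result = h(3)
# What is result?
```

h(m) = 1 + 2·h(m-1), h(0)=4. Closed form: (4+1)·2^3 - 1 = 39.

Answer: 39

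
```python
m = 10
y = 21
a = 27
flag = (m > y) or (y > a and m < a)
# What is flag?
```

Trace:
`m = 10` → m = 10
`y = 21` → y = 21
`a = 27` → a = 27
`flag = (m > y) or (y > a and m < a)` → flag = False
So flag = False

Answer: False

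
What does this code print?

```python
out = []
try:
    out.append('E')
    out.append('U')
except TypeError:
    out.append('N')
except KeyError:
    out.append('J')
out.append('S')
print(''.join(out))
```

Execution trace: 'E' (try body) → 'U' (try body, no exception) → 'S' (after the try/except). Output: EUS

Answer: EUS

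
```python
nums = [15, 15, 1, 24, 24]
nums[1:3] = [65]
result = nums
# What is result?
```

Trace:
`nums = [15, 15, 1, 24, 24]` → nums = [15, 15, 1, 24, 24]
`nums[1:3] = [65]` → nums = [15, 65, 24, 24]
`result = nums` → result = [15, 65, 24, 24]
So result = [15, 65, 24, 24]

Answer: [15, 65, 24, 24]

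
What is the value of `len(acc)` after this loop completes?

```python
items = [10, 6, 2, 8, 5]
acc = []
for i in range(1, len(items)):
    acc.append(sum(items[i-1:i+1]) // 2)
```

Number of 2-element averages
`acc` takes the values: [] → [8] → [8, 4] → [8, 4, 5] → [8, 4, 5, 6]
So `len(acc)` = 4

Answer: 4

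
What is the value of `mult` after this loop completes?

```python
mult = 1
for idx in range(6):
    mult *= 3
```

3^6 = 729
`mult` takes the values: 1 → 3 → 9 → 27 → 81 → 243 → 729

Answer: 729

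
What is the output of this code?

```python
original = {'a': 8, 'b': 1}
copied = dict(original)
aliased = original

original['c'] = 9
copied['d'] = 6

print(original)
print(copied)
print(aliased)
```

Key concept: dict() creates copy, assignment creates alias.
Step by step:
`original = {'a': 8, 'b': 1}` → original = {'a': 8, 'b': 1}
`copied = dict(original)` → copied = {'a': 8, 'b': 1}
`aliased = original` → aliased = {'a': 8, 'b': 1} (same object as original)
`original['c'] = 9` → original = {'a': 8, 'b': 1, 'c': 9} (same object as aliased); aliased = {'a': 8, 'b': 1, 'c': 9} (same object as original)
`copied['d'] = 6` → copied = {'a': 8, 'b': 1, 'd': 6}
`print(original)` → prints {'a': 8, 'b': 1, 'c': 9}
`print(copied)` → prints {'a': 8, 'b': 1, 'd': 6}
`print(aliased)` → prints {'a': 8, 'b': 1, 'c': 9}

Answer:
{'a': 8, 'b': 1, 'c': 9}
{'a': 8, 'b': 1, 'd': 6}
{'a': 8, 'b': 1, 'c': 9}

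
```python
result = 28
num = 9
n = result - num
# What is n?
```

Trace:
`result = 28` → result = 28
`num = 9` → num = 9
`n = result - num` → n = 19
So n = 19

Answer: 19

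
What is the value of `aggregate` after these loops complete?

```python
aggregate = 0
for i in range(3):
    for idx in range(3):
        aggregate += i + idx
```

Sum of all i+idx for i,idx in 3x3
`aggregate` takes the values: 0 → 1 → 3 → 4 → 6 → 9 → 11 → 14 → 18

Answer: 18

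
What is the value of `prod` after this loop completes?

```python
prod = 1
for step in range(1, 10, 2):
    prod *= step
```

Product of 1, 3, 5, ... up to 9
`prod` takes the values: 1 → 3 → 15 → 105 → 945

Answer: 945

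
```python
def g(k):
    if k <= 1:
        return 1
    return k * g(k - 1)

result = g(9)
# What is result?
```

g(9) = 9 * 8 * 7 * 6 * 5 * 4 * 3 * 2 * 1 = 362880

Answer: 362880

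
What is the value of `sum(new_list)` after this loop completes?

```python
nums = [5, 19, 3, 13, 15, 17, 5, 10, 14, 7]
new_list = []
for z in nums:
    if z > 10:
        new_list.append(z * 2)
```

Sum of doubled values > 10
`new_list` takes the values: [] → [38] → [38, 26] → [38, 26, 30] → [38, 26, 30, 34] → [38, 26, 30, 34, 28]
So `sum(new_list)` = 156

Answer: 156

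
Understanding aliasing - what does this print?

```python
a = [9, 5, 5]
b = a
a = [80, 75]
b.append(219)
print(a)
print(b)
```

Key concept: rebinding vs mutation: a is rebound to a new list, b still points at the original.
Step by step:
`a = [9, 5, 5]` → a = [9, 5, 5]
`b = a` → b = [9, 5, 5] (same object as a)
`a = [80, 75]` → a = [80, 75]
`b.append(219)` → b = [9, 5, 5, 219]
`print(a)` → prints [80, 75]
`print(b)` → prints [9, 5, 5, 219]

Answer:
[80, 75]
[9, 5, 5, 219]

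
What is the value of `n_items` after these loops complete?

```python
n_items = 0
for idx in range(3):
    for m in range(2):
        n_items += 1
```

3 * 2 = 6
`n_items` takes the values: 0 → 1 → 2 → 3 → 4 → 5 → 6

Answer: 6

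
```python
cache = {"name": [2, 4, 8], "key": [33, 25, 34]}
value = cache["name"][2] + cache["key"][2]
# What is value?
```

Trace:
`cache = {"name": [2, 4, 8], "key": [33, 25, 34]}` → cache = {'name': [2, 4, 8], 'key': [33, 25, 34]}
`value = cache["name"][2] + cache["key"][2]` → value = 42
So value = 42

Answer: 42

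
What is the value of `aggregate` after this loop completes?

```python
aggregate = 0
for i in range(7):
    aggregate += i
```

Sum of 0 to 6 = 21
`aggregate` takes the values: 0 → 1 → 3 → 6 → 10 → 15 → 21

Answer: 21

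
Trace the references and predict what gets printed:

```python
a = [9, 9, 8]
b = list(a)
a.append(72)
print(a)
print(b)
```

Key concept: list() constructor creates copy.
Step by step:
`a = [9, 9, 8]` → a = [9, 9, 8]
`b = list(a)` → b = [9, 9, 8]
`a.append(72)` → a = [9, 9, 8, 72]
`print(a)` → prints [9, 9, 8, 72]
`print(b)` → prints [9, 9, 8]

Answer:
[9, 9, 8, 72]
[9, 9, 8]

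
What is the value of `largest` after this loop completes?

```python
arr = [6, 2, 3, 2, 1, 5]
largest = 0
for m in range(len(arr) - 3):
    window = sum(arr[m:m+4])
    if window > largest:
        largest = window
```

Max sum of 4-element window in [6, 2, 3, 2, 1, 5]
`largest` takes the values: 0 → 13

Answer: 13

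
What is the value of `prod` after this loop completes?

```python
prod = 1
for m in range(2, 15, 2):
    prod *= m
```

Product of even numbers 2 to 14
`prod` takes the values: 1 → 2 → 8 → 48 → 384 → 3840 → 46080 → 645120

Answer: 645120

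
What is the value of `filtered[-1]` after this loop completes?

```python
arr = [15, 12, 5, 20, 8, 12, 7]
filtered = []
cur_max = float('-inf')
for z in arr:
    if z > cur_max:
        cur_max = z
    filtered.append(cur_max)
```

Running max ends at 20
`filtered` takes the values: [] → [15] → [15, 15] → [15, 15, 15] → [15, 15, 15, 20] → [15, 15, 15, 20, 20] → [15, 15, 15, 20, 20, 20] → [15, 15, 15, 20, 20, 20, 20]
So `filtered[-1]` = 20

Answer: 20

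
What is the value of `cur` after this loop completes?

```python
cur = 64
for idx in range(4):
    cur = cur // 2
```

Halve 4 times: 64 // 2^4 = 4
`cur` takes the values: 64 → 32 → 16 → 8 → 4

Answer: 4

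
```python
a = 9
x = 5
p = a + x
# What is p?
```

Trace:
`a = 9` → a = 9
`x = 5` → x = 5
`p = a + x` → p = 14
So p = 14

Answer: 14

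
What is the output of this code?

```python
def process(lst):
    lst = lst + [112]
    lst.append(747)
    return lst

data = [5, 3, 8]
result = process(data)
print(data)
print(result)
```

Key concept: rebinding parameter vs mutation.
Step by step:
`data = [5, 3, 8]` → data = [5, 3, 8]
`result = process(data)` → result = [5, 3, 8, 112, 747]
`print(data)` → prints [5, 3, 8]
`print(result)` → prints [5, 3, 8, 112, 747]

Answer:
[5, 3, 8]
[5, 3, 8, 112, 747]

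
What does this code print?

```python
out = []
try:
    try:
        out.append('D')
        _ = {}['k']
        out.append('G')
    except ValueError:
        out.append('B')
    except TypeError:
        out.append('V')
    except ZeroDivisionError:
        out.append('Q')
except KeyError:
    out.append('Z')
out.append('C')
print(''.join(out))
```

Execution trace: 'D' (try body) → 'Z' (outer except KeyError) → 'C' (after the try/except). Output: DZC

Answer: DZC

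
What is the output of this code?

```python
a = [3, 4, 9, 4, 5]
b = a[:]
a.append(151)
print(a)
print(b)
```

Key concept: slice [:] creates copy.
Step by step:
`a = [3, 4, 9, 4, 5]` → a = [3, 4, 9, 4, 5]
`b = a[:]` → b = [3, 4, 9, 4, 5]
`a.append(151)` → a = [3, 4, 9, 4, 5, 151]
`print(a)` → prints [3, 4, 9, 4, 5, 151]
`print(b)` → prints [3, 4, 9, 4, 5]

Answer:
[3, 4, 9, 4, 5, 151]
[3, 4, 9, 4, 5]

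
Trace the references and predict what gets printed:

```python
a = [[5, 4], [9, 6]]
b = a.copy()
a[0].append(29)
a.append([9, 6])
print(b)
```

Key concept: shallow copy with nested lists.
Step by step:
`a = [[5, 4], [9, 6]]` → a = [[5, 4], [9, 6]]
`b = a.copy()` → b = [[5, 4], [9, 6]]
`a[0].append(29)` → a = [[5, 4, 29], [9, 6]]; b = [[5, 4, 29], [9, 6]]
`a.append([9, 6])` → a = [[5, 4, 29], [9, 6], [9, 6]]
`print(b)` → prints [[5, 4, 29], [9, 6]]

Answer: [[5, 4, 29], [9, 6]]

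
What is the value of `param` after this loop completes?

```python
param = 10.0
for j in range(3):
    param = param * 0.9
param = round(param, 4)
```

Exponential decay: 10.0 * 0.9^3
`param` takes the values: 10.0 → 9.0 → 8.1 → 7.29

Answer: 7.29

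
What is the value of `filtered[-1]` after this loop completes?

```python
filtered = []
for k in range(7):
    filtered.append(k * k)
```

Last element of squares 0 to 6
`filtered` takes the values: [] → [0] → [0, 1] → [0, 1, 4] → [0, 1, 4, 9] → [0, 1, 4, 9, 16] → [0, 1, 4, 9, 16, 25] → [0, 1, 4, 9, 16, 25, 36]
So `filtered[-1]` = 36

Answer: 36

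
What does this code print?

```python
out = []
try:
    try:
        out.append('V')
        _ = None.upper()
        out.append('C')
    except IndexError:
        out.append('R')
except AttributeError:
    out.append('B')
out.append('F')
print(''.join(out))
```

Execution trace: 'V' (try body) → 'B' (outer except AttributeError) → 'F' (after the try/except). Output: VBF

Answer: VBF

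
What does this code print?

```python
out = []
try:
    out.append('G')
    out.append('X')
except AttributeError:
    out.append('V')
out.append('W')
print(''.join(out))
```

Execution trace: 'G' (try body) → 'X' (try body, no exception) → 'W' (after the try/except). Output: GXW

Answer: GXW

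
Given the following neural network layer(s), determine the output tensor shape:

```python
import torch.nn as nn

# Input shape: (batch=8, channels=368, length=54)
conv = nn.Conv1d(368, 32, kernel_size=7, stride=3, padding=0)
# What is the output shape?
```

Input: (8, 368, 54) -> Output: (8, 32, 16)

Answer: (8, 32, 16)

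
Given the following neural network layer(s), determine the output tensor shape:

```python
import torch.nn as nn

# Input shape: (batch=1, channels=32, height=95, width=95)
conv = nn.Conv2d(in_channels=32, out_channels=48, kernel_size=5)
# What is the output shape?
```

Input: (1, 32, 95, 95) -> Output: (1, 48, 91, 91)

Answer: (1, 48, 91, 91)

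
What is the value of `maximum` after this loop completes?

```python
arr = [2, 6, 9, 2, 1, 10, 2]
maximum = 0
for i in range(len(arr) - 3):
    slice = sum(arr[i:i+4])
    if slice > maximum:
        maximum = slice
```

Max sum of 4-element window in [2, 6, 9, 2, 1, 10, 2]
`maximum` takes the values: 0 → 19 → 22

Answer: 22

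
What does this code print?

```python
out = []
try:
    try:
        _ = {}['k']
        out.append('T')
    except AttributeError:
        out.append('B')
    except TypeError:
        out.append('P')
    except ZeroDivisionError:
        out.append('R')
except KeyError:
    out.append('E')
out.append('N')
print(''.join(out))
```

Execution trace: 'E' (outer except KeyError) → 'N' (after the try/except). Output: EN

Answer: EN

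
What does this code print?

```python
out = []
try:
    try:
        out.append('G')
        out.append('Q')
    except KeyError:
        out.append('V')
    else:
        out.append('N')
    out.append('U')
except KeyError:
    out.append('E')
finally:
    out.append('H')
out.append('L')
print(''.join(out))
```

Execution trace: 'G' (inner try body) → 'Q' (inner try body, no exception) → 'N' (inner else) → 'U' (try body, no exception) → 'H' (finally) → 'L' (after the try/except). Output: GQNUHL

Answer: GQNUHL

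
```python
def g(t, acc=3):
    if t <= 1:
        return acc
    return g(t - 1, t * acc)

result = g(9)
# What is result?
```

Accumulator trace (n, acc): (9, 3) -> (8, 27) -> (7, 216) -> (6, 1512) -> (5, 9072) -> (4, 45360) -> (3, 181440) -> (2, 544320) -> (1, 1088640) -> return 1088640

Answer: 1088640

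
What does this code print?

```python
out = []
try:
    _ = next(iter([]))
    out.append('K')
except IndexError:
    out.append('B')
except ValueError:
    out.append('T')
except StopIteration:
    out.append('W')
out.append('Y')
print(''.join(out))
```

Execution trace: 'W' (except StopIteration) → 'Y' (after the try/except). Output: WY

Answer: WY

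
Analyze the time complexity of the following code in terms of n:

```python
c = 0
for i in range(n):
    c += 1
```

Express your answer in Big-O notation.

Each loop level contributes: n. Multiplying the contributions gives O(n).

Answer: O(n)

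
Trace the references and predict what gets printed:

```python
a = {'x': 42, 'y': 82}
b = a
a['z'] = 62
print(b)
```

Key concept: dict aliasing.
Step by step:
`a = {'x': 42, 'y': 82}` → a = {'x': 42, 'y': 82}
`b = a` → b = {'x': 42, 'y': 82} (same object as a)
`a['z'] = 62` → a = {'x': 42, 'y': 82, 'z': 62} (same object as b); b = {'x': 42, 'y': 82, 'z': 62} (same object as a)
`print(b)` → prints {'x': 42, 'y': 82, 'z': 62}

Answer: {'x': 42, 'y': 82, 'z': 62}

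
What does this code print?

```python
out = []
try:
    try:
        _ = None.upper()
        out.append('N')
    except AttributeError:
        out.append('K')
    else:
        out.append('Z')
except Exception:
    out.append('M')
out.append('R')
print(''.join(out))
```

Execution trace: 'K' (inner except AttributeError) → 'R' (after the try/except). Output: KR

Answer: KR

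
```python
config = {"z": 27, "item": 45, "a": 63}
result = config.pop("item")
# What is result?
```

Trace:
`config = {"z": 27, "item": 45, "a": 63}` → config = {'z': 27, 'item': 45, 'a': 63}
`result = config.pop("item")` → config = {'z': 27, 'a': 63}; result = 45
So result = 45

Answer: 45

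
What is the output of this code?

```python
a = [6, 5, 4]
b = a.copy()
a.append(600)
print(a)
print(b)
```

Key concept: list.copy() creates independent copy.
Step by step:
`a = [6, 5, 4]` → a = [6, 5, 4]
`b = a.copy()` → b = [6, 5, 4]
`a.append(600)` → a = [6, 5, 4, 600]
`print(a)` → prints [6, 5, 4, 600]
`print(b)` → prints [6, 5, 4]

Answer:
[6, 5, 4, 600]
[6, 5, 4]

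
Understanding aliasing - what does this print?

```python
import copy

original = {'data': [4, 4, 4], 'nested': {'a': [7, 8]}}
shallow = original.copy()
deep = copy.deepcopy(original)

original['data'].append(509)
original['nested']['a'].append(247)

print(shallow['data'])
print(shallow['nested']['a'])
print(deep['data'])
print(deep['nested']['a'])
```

Key concept: comparing shallow vs deep copy.
Step by step:
`original = {'data': [4, 4, 4], 'nested': {'a': [7, 8]}}` → original = {'data': [4, 4, 4], 'nested': {'a': [7, 8]}}
`shallow = original.copy()` → shallow = {'data': [4, 4, 4], 'nested': {'a': [7, 8]}}
`deep = copy.deepcopy(original)` → deep = {'data': [4, 4, 4], 'nested': {'a': [7, 8]}}
`original['data'].append(509)` → original = {'data': [4, 4, 4, 509], 'nested': {'a': [7, 8]}}; shallow = {'data': [4, 4, 4, 509], 'nested': {'a': [7, 8]}}
`original['nested']['a'].append(247)` → original = {'data': [4, 4, 4, 509], 'nested': {'a': [7, 8, 247]}}; shallow = {'data': [4, 4, 4, 509], 'nested': {'a': [7, 8, 247]}}
`print(shallow['data'])` → prints [4, 4, 4, 509]
`print(shallow['nested']['a'])` → prints [7, 8, 247]
`print(deep['data'])` → prints [4, 4, 4]
`print(deep['nested']['a'])` → prints [7, 8]

Answer:
[4, 4, 4, 509]
[7, 8, 247]
[4, 4, 4]
[7, 8]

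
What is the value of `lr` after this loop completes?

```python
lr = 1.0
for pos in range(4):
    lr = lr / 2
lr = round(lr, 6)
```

Halving LR 4 times: 1 / 2^4
`lr` takes the values: 1.0 → 0.5 → 0.25 → 0.125 → 0.0625

Answer: 0.0625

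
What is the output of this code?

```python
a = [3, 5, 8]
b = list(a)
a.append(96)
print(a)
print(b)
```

Key concept: list() constructor creates copy.
Step by step:
`a = [3, 5, 8]` → a = [3, 5, 8]
`b = list(a)` → b = [3, 5, 8]
`a.append(96)` → a = [3, 5, 8, 96]
`print(a)` → prints [3, 5, 8, 96]
`print(b)` → prints [3, 5, 8]

Answer:
[3, 5, 8, 96]
[3, 5, 8]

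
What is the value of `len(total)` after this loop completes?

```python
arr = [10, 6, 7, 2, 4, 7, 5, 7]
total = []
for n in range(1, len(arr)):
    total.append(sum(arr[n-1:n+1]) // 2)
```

Number of 2-element averages
`total` takes the values: [] → [8] → [8, 6] → [8, 6, 4] → [8, 6, 4, 3] → [8, 6, 4, 3, 5] → [8, 6, 4, 3, 5, 6] → [8, 6, 4, 3, 5, 6, 6]
So `len(total)` = 7

Answer: 7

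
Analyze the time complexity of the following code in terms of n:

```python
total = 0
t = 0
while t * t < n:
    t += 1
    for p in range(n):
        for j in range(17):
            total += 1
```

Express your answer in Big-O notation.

Each loop level contributes: √n × n × 1. Multiplying the contributions gives O(n√n).

Answer: O(n√n)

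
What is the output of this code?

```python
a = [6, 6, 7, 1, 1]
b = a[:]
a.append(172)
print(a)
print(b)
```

Key concept: slice [:] creates copy.
Step by step:
`a = [6, 6, 7, 1, 1]` → a = [6, 6, 7, 1, 1]
`b = a[:]` → b = [6, 6, 7, 1, 1]
`a.append(172)` → a = [6, 6, 7, 1, 1, 172]
`print(a)` → prints [6, 6, 7, 1, 1, 172]
`print(b)` → prints [6, 6, 7, 1, 1]

Answer:
[6, 6, 7, 1, 1, 172]
[6, 6, 7, 1, 1]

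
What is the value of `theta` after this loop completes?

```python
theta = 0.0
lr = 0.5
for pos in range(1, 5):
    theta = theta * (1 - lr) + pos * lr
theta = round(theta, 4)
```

Moving average with lr=0.5
`theta` takes the values: 0.0 → 0.5 → 1.25 → 2.125 → 3.0625

Answer: 3.0625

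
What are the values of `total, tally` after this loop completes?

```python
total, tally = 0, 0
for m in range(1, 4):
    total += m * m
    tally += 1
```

Sum of squares and count
`total, tally` takes the values: (0, 0) → (1, 0) → (1, 1) → (5, 1) → (5, 2) → (14, 2) → (14, 3)

Answer: 14, 3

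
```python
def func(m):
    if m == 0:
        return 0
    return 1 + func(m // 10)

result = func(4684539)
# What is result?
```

Count of digits of 4684539: 7

Answer: 7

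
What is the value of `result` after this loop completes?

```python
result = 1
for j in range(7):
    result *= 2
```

2^7 = 128
`result` takes the values: 1 → 2 → 4 → 8 → 16 → 32 → 64 → 128

Answer: 128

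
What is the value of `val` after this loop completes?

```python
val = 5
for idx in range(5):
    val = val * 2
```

Multiply by 2, 5 times: 5 * 2^5 = 160
`val` takes the values: 5 → 10 → 20 → 40 → 80 → 160

Answer: 160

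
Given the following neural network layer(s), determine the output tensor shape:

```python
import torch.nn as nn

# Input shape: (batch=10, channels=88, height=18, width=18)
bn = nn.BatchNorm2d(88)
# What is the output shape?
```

Input: (10, 88, 18, 18) -> Output: (10, 88, 18, 18)

Answer: (10, 88, 18, 18)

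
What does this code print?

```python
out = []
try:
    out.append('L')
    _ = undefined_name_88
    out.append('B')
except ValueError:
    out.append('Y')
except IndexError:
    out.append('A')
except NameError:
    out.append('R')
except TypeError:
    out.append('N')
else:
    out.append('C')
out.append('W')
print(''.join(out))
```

Execution trace: 'L' (try body) → 'R' (except NameError) → 'W' (after the try/except). Output: LRW

Answer: LRW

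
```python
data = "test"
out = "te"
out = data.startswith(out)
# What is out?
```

Trace:
`data = "test"` → data = 'test'
`out = "te"` → out = 'te'
`out = data.startswith(out)` → out = True
So out = True

Answer: True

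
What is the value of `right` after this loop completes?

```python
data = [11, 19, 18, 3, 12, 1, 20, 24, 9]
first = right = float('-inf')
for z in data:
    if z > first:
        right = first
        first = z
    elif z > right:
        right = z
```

Second largest (with repeats) in [11, 19, 18, 3, 12, 1, 20, 24, 9]
`right` takes the values: -inf → 11 → 18 → 19 → 20

Answer: 20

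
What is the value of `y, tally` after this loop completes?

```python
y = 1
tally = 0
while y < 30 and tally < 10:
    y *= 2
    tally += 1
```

Double until >= 30 or 10 iterations
`y, tally` takes the values: (1, 0) → (2, 0) → (2, 1) → (4, 1) → (4, 2) → (8, 2) → (8, 3) → (16, 3) → (16, 4) → (32, 4) → (32, 5)

Answer: 32, 5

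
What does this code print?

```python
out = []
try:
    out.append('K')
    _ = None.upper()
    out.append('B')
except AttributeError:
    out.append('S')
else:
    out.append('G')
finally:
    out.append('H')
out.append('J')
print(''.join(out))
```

Execution trace: 'K' (try body) → 'S' (except AttributeError) → 'H' (finally) → 'J' (after the try/except). Output: KSHJ

Answer: KSHJ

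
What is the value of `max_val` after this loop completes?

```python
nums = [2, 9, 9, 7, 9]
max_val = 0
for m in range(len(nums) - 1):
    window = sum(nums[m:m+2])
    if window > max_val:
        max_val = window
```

Max sum of 2-element window in [2, 9, 9, 7, 9]
`max_val` takes the values: 0 → 11 → 18

Answer: 18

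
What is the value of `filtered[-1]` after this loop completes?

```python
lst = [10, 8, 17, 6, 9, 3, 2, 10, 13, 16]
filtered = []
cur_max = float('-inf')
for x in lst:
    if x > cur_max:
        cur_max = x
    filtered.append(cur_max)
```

Running max ends at 17
`filtered` takes the values: [] → [10] → [10, 10] → [10, 10, 17] → [10, 10, 17, 17] → [10, 10, 17, 17, 17] → [10, 10, 17, 17, 17, 17] → [10, 10, 17, 17, 17, 17, 17] → [10, 10, 17, 17, 17, 17, 17, 17] → [10, 10, 17, 17, 17, 17, 17, 17, 17] → [10, 10, 17, 17, 17, 17, 17, 17, 17, 17]
So `filtered[-1]` = 17

Answer: 17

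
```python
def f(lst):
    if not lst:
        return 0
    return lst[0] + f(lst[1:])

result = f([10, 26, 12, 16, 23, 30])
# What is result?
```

10 + 26 + 12 + 16 + 23 + 30 + 0 = 117

Answer: 117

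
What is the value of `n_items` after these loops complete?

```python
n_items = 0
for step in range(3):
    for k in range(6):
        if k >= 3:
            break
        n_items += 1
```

Inner breaks at 3, outer runs 3 times
`n_items` takes the values: 0 → 1 → 2 → 3 → 4 → 5 → 6 → 7 → 8 → 9

Answer: 9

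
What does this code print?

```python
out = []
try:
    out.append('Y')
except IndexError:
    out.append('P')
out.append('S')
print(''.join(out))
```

Execution trace: 'Y' (try body, no exception) → 'S' (after the try/except). Output: YS

Answer: YS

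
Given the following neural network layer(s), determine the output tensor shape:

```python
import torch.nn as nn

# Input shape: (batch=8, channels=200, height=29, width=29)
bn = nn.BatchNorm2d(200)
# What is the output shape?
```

Input: (8, 200, 29, 29) -> Output: (8, 200, 29, 29)

Answer: (8, 200, 29, 29)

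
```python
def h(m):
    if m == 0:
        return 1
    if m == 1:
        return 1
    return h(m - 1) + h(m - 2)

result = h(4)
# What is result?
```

Build up from base cases: h(0)=1, h(1)=1, h(2)=2, h(3)=3, h(4)=5

Answer: 5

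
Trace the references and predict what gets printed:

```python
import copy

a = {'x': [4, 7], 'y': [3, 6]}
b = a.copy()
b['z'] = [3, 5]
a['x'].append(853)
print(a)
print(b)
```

Key concept: shallow copy of dict with mutable values.
Step by step:
`a = {'x': [4, 7], 'y': [3, 6]}` → a = {'x': [4, 7], 'y': [3, 6]}
`b = a.copy()` → b = {'x': [4, 7], 'y': [3, 6]}
`b['z'] = [3, 5]` → b = {'x': [4, 7], 'y': [3, 6], 'z': [3, 5]}
`a['x'].append(853)` → a = {'x': [4, 7, 853], 'y': [3, 6]}; b = {'x': [4, 7, 853], 'y': [3, 6], 'z': [3, 5]}
`print(a)` → prints {'x': [4, 7, 853], 'y': [3, 6]}
`print(b)` → prints {'x': [4, 7, 853], 'y': [3, 6], 'z': [3, 5]}

Answer:
{'x': [4, 7, 853], 'y': [3, 6]}
{'x': [4, 7, 853], 'y': [3, 6], 'z': [3, 5]}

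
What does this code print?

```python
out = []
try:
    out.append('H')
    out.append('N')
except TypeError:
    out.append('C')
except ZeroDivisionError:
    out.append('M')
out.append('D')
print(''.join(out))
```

Execution trace: 'H' (try body) → 'N' (try body, no exception) → 'D' (after the try/except). Output: HND

Answer: HND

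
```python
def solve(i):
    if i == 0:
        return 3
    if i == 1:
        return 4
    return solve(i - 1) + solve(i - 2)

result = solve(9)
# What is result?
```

Build up from base cases: solve(0)=3, solve(1)=4, solve(2)=7, solve(3)=11, solve(4)=18, solve(5)=29, solve(6)=47, ..., solve(9)=199

Answer: 199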